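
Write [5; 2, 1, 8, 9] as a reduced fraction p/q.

1267/237

Using pₖ = aₖpₖ₋₁ + pₖ₋₂ and qₖ = aₖqₖ₋₁ + qₖ₋₂:
  k=0: a=5, p=5, q=1
  k=1: a=2, p=11, q=2
  k=2: a=1, p=16, q=3
  k=3: a=8, p=139, q=26
  k=4: a=9, p=1267, q=237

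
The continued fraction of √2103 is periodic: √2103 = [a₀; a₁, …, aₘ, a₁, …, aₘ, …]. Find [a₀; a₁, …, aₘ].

[45; 1, 6, 15, 6, 1, 90]

a₀ = ⌊√2103⌋ = 45.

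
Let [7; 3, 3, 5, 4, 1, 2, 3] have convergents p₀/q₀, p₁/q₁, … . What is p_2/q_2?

Using pₖ = aₖpₖ₋₁ + pₖ₋₂, qₖ = aₖqₖ₋₁ + qₖ₋₂ (with p₋₁=1, p₋₂=0, q₋₁=0, q₋₂=1):
  k=0: a=7, p=7, q=1
  k=1: a=3, p=22, q=3
  k=2: a=3, p=73, q=10

73/10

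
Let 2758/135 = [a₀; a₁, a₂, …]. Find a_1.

2

2758 = 20·135 + 58   →  a_0 = 20
135 = 2·58 + 19   →  a_1 = 2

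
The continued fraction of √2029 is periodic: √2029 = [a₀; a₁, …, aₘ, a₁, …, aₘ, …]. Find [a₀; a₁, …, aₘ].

[45; 22, 1, 1, 22, 90]

a₀ = ⌊√2029⌋ = 45.
With m₀=0, d₀=1 and mₖ₊₁ = dₖaₖ − mₖ, dₖ₊₁ = (n − mₖ₊₁²)/dₖ, aₖ₊₁ = ⌊(a₀+mₖ₊₁)/dₖ₊₁⌋:
  k=1: m=45, d=4, a=22
  k=2: m=43, d=45, a=1
  k=3: m=2, d=45, a=1
  k=4: m=43, d=4, a=22
  k=5: m=45, d=1, a=90
d=1 and a=2a₀=90 at k=5, so the next step gives (m, d) = (45, 4) again — its k=1 value — and the period has length 5.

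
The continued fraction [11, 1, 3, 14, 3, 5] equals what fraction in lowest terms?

Using pₖ = aₖpₖ₋₁ + pₖ₋₂ and qₖ = aₖqₖ₋₁ + qₖ₋₂:
  k=0: a=11, p=11, q=1
  k=1: a=1, p=12, q=1
  k=2: a=3, p=47, q=4
  k=3: a=14, p=670, q=57
  k=4: a=3, p=2057, q=175
  k=5: a=5, p=10955, q=932

10955/932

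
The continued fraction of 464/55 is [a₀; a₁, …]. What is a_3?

2

464 = 8·55 + 24   →  a_0 = 8
55 = 2·24 + 7   →  a_1 = 2
24 = 3·7 + 3   →  a_2 = 3
7 = 2·3 + 1   →  a_3 = 2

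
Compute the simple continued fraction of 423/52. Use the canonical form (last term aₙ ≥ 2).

[8; 7, 2, 3]

423 = 8×52 + 7
52 = 7×7 + 3
7 = 2×3 + 1
3 = 3×1 + 0  (stop)
So 423/52 = [8; 7, 2, 3].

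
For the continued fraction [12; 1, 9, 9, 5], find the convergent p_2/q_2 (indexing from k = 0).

129/10

Using pₖ = aₖpₖ₋₁ + pₖ₋₂, qₖ = aₖqₖ₋₁ + qₖ₋₂ (with p₋₁=1, p₋₂=0, q₋₁=0, q₋₂=1):
  k=0: a=12, p=12, q=1
  k=1: a=1, p=13, q=1
  k=2: a=9, p=129, q=10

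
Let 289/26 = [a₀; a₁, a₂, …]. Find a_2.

1

289 = 11·26 + 3   →  a_0 = 11
26 = 8·3 + 2   →  a_1 = 8
3 = 1·2 + 1   →  a_2 = 1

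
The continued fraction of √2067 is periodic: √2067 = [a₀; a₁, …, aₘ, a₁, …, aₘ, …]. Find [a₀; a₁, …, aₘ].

a₀ = ⌊√2067⌋ = 45.
With m₀=0, d₀=1 and mₖ₊₁ = dₖaₖ − mₖ, dₖ₊₁ = (n − mₖ₊₁²)/dₖ, aₖ₊₁ = ⌊(a₀+mₖ₊₁)/dₖ₊₁⌋:
  k=1: m=45, d=42, a=2
  k=2: m=39, d=13, a=6
  k=3: m=39, d=42, a=2
  k=4: m=45, d=1, a=90
d=1 and a=2a₀=90 at k=4, so the next step gives (m, d) = (45, 42) again — its k=1 value — and the period has length 4.

[45; 2, 6, 2, 90]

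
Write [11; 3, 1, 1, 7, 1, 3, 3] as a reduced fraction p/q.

8564/759

Fold from the inside: start with 3/1.
  3 + 1/3 = 10/3
  1 + 3/10 = 13/10
  7 + 10/13 = 101/13
  1 + 13/101 = 114/101
  1 + 101/114 = 215/114
  3 + 114/215 = 759/215
  11 + 215/759 = 8564/759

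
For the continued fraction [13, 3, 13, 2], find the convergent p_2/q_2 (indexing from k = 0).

533/40

Using pₖ = aₖpₖ₋₁ + pₖ₋₂, qₖ = aₖqₖ₋₁ + qₖ₋₂ (with p₋₁=1, p₋₂=0, q₋₁=0, q₋₂=1):
  k=0: a=13, p=13, q=1
  k=1: a=3, p=40, q=3
  k=2: a=13, p=533, q=40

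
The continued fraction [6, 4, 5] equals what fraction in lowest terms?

Using pₖ = aₖpₖ₋₁ + pₖ₋₂ and qₖ = aₖqₖ₋₁ + qₖ₋₂:
  k=0: a=6, p=6, q=1
  k=1: a=4, p=25, q=4
  k=2: a=5, p=131, q=21

131/21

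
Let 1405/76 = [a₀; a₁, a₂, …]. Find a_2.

1405 = 18·76 + 37   →  a_0 = 18
76 = 2·37 + 2   →  a_1 = 2
37 = 18·2 + 1   →  a_2 = 18

18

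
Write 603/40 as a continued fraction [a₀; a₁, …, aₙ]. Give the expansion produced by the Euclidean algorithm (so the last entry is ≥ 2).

603 = 15*40 + 3
40 = 13*3 + 1
3 = 3*1 + 0  (stop)
So 603/40 = [15; 13, 3].

[15; 13, 3]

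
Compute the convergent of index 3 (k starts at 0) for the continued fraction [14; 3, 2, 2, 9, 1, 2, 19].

Using pₖ = aₖpₖ₋₁ + pₖ₋₂, qₖ = aₖqₖ₋₁ + qₖ₋₂ (with p₋₁=1, p₋₂=0, q₋₁=0, q₋₂=1):
  k=0: a=14, p=14, q=1
  k=1: a=3, p=43, q=3
  k=2: a=2, p=100, q=7
  k=3: a=2, p=243, q=17

243/17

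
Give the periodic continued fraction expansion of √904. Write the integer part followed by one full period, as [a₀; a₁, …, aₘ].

[30; 15, 60]

a₀ = ⌊√904⌋ = 30.
With m₀=0, d₀=1 and mₖ₊₁ = dₖaₖ − mₖ, dₖ₊₁ = (n − mₖ₊₁²)/dₖ, aₖ₊₁ = ⌊(a₀+mₖ₊₁)/dₖ₊₁⌋:
  k=1: m=30, d=4, a=15
  k=2: m=30, d=1, a=60
d=1 and a=2a₀=60 at k=2, so the next step gives (m, d) = (30, 4) again — its k=1 value — and the period has length 2.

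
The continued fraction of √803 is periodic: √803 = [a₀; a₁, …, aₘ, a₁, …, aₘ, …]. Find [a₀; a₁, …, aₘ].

a₀ = ⌊√803⌋ = 28.

[28; 2, 1, 27, 1, 2, 56]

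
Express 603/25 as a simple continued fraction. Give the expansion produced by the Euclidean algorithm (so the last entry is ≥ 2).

603 = 24*25 + 3
25 = 8*3 + 1
3 = 3*1 + 0  (stop)
So 603/25 = [24; 8, 3].

[24; 8, 3]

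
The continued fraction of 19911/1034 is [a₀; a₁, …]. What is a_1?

19911 = 19·1034 + 265   →  a_0 = 19
1034 = 3·265 + 239   →  a_1 = 3

3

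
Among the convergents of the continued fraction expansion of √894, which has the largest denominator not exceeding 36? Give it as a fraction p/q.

299/10

√894 = [29; 1, 8, 1, 58, …] (period length 4).
Convergents:
  p_0/q_0 = 29/1
  p_1/q_1 = 30/1
  p_2/q_2 = 269/9
  p_3/q_3 = 299/10
  p_4/q_4 = 17611/589
q_3 = 10 ≤ 36 < 589 = q_4, so the answer is 299/10.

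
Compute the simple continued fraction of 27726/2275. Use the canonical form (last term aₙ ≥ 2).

27726 = 12×2275 + 426
2275 = 5×426 + 145
426 = 2×145 + 136
145 = 1×136 + 9
136 = 15×9 + 1
9 = 9×1 + 0  (stop)
So 27726/2275 = [12; 5, 2, 1, 15, 9].

[12; 5, 2, 1, 15, 9]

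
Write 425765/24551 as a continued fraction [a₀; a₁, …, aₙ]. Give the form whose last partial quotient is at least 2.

425765 = 17×24551 + 8398
24551 = 2×8398 + 7755
8398 = 1×7755 + 643
7755 = 12×643 + 39
643 = 16×39 + 19
39 = 2×19 + 1
19 = 19×1 + 0  (stop)
So 425765/24551 = [17; 2, 1, 12, 16, 2, 19].

[17; 2, 1, 12, 16, 2, 19]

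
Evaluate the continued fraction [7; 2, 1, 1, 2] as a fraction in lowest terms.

96/13

Using pₖ = aₖpₖ₋₁ + pₖ₋₂ and qₖ = aₖqₖ₋₁ + qₖ₋₂:
  k=0: a=7, p=7, q=1
  k=1: a=2, p=15, q=2
  k=2: a=1, p=22, q=3
  k=3: a=1, p=37, q=5
  k=4: a=2, p=96, q=13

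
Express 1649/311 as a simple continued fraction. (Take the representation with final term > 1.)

[5; 3, 3, 4, 7]

1649 = 5·311 + 94
311 = 3·94 + 29
94 = 3·29 + 7
29 = 4·7 + 1
7 = 7·1 + 0  (stop)
So 1649/311 = [5; 3, 3, 4, 7].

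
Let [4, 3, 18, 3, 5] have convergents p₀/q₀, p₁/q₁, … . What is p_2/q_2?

Using pₖ = aₖpₖ₋₁ + pₖ₋₂, qₖ = aₖqₖ₋₁ + qₖ₋₂ (with p₋₁=1, p₋₂=0, q₋₁=0, q₋₂=1):
  k=0: a=4, p=4, q=1
  k=1: a=3, p=13, q=3
  k=2: a=18, p=238, q=55

238/55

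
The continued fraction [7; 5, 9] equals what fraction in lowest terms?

Using pₖ = aₖpₖ₋₁ + pₖ₋₂ and qₖ = aₖqₖ₋₁ + qₖ₋₂:
  k=0: a=7, p=7, q=1
  k=1: a=5, p=36, q=5
  k=2: a=9, p=331, q=46

331/46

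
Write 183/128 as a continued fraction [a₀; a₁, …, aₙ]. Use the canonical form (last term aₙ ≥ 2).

[1; 2, 3, 18]

183 = 1*128 + 55
128 = 2*55 + 18
55 = 3*18 + 1
18 = 18*1 + 0  (stop)
So 183/128 = [1; 2, 3, 18].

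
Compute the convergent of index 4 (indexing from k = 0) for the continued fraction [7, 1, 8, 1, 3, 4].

308/39

Using pₖ = aₖpₖ₋₁ + pₖ₋₂, qₖ = aₖqₖ₋₁ + qₖ₋₂ (with p₋₁=1, p₋₂=0, q₋₁=0, q₋₂=1):
  k=0: a=7, p=7, q=1
  k=1: a=1, p=8, q=1
  k=2: a=8, p=71, q=9
  k=3: a=1, p=79, q=10
  k=4: a=3, p=308, q=39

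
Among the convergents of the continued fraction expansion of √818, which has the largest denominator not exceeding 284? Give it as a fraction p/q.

8094/283

√818 = [28; 1, 1, 1, 1, 56, …] (period length 5).
Convergents:
  p_0/q_0 = 28/1
  p_1/q_1 = 29/1
  p_2/q_2 = 57/2
  p_3/q_3 = 86/3
  p_4/q_4 = 143/5
  p_5/q_5 = 8094/283
  p_6/q_6 = 8237/288
q_5 = 283 ≤ 284 < 288 = q_6, so the answer is 8094/283.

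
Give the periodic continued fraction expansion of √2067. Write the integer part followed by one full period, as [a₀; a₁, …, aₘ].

a₀ = ⌊√2067⌋ = 45.

[45; 2, 6, 2, 90]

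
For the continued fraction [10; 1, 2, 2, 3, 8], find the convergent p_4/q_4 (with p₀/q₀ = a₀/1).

257/24

Using pₖ = aₖpₖ₋₁ + pₖ₋₂, qₖ = aₖqₖ₋₁ + qₖ₋₂ (with p₋₁=1, p₋₂=0, q₋₁=0, q₋₂=1):
  k=0: a=10, p=10, q=1
  k=1: a=1, p=11, q=1
  k=2: a=2, p=32, q=3
  k=3: a=2, p=75, q=7
  k=4: a=3, p=257, q=24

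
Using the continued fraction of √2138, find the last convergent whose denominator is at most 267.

5040/109

√2138 = [46; 4, 5, 5, 4, 92, …] (period length 5).
Convergents:
  p_0/q_0 = 46/1
  p_1/q_1 = 185/4
  p_2/q_2 = 971/21
  p_3/q_3 = 5040/109
  p_4/q_4 = 21131/457
q_3 = 109 ≤ 267 < 457 = q_4, so the answer is 5040/109.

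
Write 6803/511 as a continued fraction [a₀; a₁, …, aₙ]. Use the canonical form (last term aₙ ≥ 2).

[13; 3, 5, 6, 5]

6803 = 13*511 + 160
511 = 3*160 + 31
160 = 5*31 + 5
31 = 6*5 + 1
5 = 5*1 + 0  (stop)
So 6803/511 = [13; 3, 5, 6, 5].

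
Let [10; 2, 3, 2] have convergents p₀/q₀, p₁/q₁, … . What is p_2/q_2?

Using pₖ = aₖpₖ₋₁ + pₖ₋₂, qₖ = aₖqₖ₋₁ + qₖ₋₂ (with p₋₁=1, p₋₂=0, q₋₁=0, q₋₂=1):
  k=0: a=10, p=10, q=1
  k=1: a=2, p=21, q=2
  k=2: a=3, p=73, q=7

73/7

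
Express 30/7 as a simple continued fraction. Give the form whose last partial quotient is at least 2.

[4; 3, 2]

30 = 4*7 + 2
7 = 3*2 + 1
2 = 2*1 + 0  (stop)
So 30/7 = [4; 3, 2].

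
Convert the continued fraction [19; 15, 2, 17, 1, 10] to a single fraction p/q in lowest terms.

Fold from the inside: start with 10/1.
  1 + 1/10 = 11/10
  17 + 10/11 = 197/11
  2 + 11/197 = 405/197
  15 + 197/405 = 6272/405
  19 + 405/6272 = 119573/6272

119573/6272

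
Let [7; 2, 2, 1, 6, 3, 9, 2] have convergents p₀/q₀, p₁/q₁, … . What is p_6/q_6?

Using pₖ = aₖpₖ₋₁ + pₖ₋₂, qₖ = aₖqₖ₋₁ + qₖ₋₂ (with p₋₁=1, p₋₂=0, q₋₁=0, q₋₂=1):
  k=0: a=7, p=7, q=1
  k=1: a=2, p=15, q=2
  k=2: a=2, p=37, q=5
  k=3: a=1, p=52, q=7
  k=4: a=6, p=349, q=47
  k=5: a=3, p=1099, q=148
  k=6: a=9, p=10240, q=1379

10240/1379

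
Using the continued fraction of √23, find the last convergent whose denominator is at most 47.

√23 = [4; 1, 3, 1, 8, …] (period length 4).
Convergents:
  p_0/q_0 = 4/1
  p_1/q_1 = 5/1
  p_2/q_2 = 19/4
  p_3/q_3 = 24/5
  p_4/q_4 = 211/44
  p_5/q_5 = 235/49
q_4 = 44 ≤ 47 < 49 = q_5, so the answer is 211/44.

211/44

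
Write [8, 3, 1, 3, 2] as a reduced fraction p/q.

281/34

Fold from the inside: start with 2/1.
  3 + 1/2 = 7/2
  1 + 2/7 = 9/7
  3 + 7/9 = 34/9
  8 + 9/34 = 281/34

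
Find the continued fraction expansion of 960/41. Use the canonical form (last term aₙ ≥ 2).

[23; 2, 2, 2, 3]

960 = 23×41 + 17
41 = 2×17 + 7
17 = 2×7 + 3
7 = 2×3 + 1
3 = 3×1 + 0  (stop)
So 960/41 = [23; 2, 2, 2, 3].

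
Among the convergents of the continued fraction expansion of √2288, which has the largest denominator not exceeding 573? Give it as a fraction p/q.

27217/569

√2288 = [47; 1, 4, 1, 94, …] (period length 4).
Convergents:
  p_0/q_0 = 47/1
  p_1/q_1 = 48/1
  p_2/q_2 = 239/5
  p_3/q_3 = 287/6
  p_4/q_4 = 27217/569
  p_5/q_5 = 27504/575
q_4 = 569 ≤ 573 < 575 = q_5, so the answer is 27217/569.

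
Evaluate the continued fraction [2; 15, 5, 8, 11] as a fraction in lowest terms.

Fold from the inside: start with 11/1.
  8 + 1/11 = 89/11
  5 + 11/89 = 456/89
  15 + 89/456 = 6929/456
  2 + 456/6929 = 14314/6929

14314/6929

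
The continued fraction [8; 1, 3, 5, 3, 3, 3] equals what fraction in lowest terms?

Fold from the inside: start with 3/1.
  3 + 1/3 = 10/3
  3 + 3/10 = 33/10
  5 + 10/33 = 175/33
  3 + 33/175 = 558/175
  1 + 175/558 = 733/558
  8 + 558/733 = 6422/733

6422/733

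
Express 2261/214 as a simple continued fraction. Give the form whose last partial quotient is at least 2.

2261 = 10*214 + 121
214 = 1*121 + 93
121 = 1*93 + 28
93 = 3*28 + 9
28 = 3*9 + 1
9 = 9*1 + 0  (stop)
So 2261/214 = [10; 1, 1, 3, 3, 9].

[10; 1, 1, 3, 3, 9]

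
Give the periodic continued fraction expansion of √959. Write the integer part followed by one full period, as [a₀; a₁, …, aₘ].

[30; 1, 29, 1, 60]

a₀ = ⌊√959⌋ = 30.
With m₀=0, d₀=1 and mₖ₊₁ = dₖaₖ − mₖ, dₖ₊₁ = (n − mₖ₊₁²)/dₖ, aₖ₊₁ = ⌊(a₀+mₖ₊₁)/dₖ₊₁⌋:
  k=1: m=30, d=59, a=1
  k=2: m=29, d=2, a=29
  k=3: m=29, d=59, a=1
  k=4: m=30, d=1, a=60
d=1 and a=2a₀=60 at k=4, so the next step gives (m, d) = (30, 59) again — its k=1 value — and the period has length 4.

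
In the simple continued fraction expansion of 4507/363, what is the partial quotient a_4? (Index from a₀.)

9

4507 = 12·363 + 151   →  a_0 = 12
363 = 2·151 + 61   →  a_1 = 2
151 = 2·61 + 29   →  a_2 = 2
61 = 2·29 + 3   →  a_3 = 2
29 = 9·3 + 2   →  a_4 = 9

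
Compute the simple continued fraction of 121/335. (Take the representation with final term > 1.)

121 = 0·335 + 121
335 = 2·121 + 93
121 = 1·93 + 28
93 = 3·28 + 9
28 = 3·9 + 1
9 = 9·1 + 0  (stop)
So 121/335 = [0; 2, 1, 3, 3, 9].

[0; 2, 1, 3, 3, 9]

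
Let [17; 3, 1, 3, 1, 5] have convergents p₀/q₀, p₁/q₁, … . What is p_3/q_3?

259/15

Using pₖ = aₖpₖ₋₁ + pₖ₋₂, qₖ = aₖqₖ₋₁ + qₖ₋₂ (with p₋₁=1, p₋₂=0, q₋₁=0, q₋₂=1):
  k=0: a=17, p=17, q=1
  k=1: a=3, p=52, q=3
  k=2: a=1, p=69, q=4
  k=3: a=3, p=259, q=15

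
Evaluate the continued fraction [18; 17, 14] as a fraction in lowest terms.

Fold from the inside: start with 14/1.
  17 + 1/14 = 239/14
  18 + 14/239 = 4316/239

4316/239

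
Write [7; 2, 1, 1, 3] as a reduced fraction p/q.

133/18

Using pₖ = aₖpₖ₋₁ + pₖ₋₂ and qₖ = aₖqₖ₋₁ + qₖ₋₂:
  k=0: a=7, p=7, q=1
  k=1: a=2, p=15, q=2
  k=2: a=1, p=22, q=3
  k=3: a=1, p=37, q=5
  k=4: a=3, p=133, q=18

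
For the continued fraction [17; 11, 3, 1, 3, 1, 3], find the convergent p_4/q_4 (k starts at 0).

Using pₖ = aₖpₖ₋₁ + pₖ₋₂, qₖ = aₖqₖ₋₁ + qₖ₋₂ (with p₋₁=1, p₋₂=0, q₋₁=0, q₋₂=1):
  k=0: a=17, p=17, q=1
  k=1: a=11, p=188, q=11
  k=2: a=3, p=581, q=34
  k=3: a=1, p=769, q=45
  k=4: a=3, p=2888, q=169

2888/169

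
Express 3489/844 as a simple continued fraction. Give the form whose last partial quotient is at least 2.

3489 = 4·844 + 113
844 = 7·113 + 53
113 = 2·53 + 7
53 = 7·7 + 4
7 = 1·4 + 3
4 = 1·3 + 1
3 = 3·1 + 0  (stop)
So 3489/844 = [4; 7, 2, 7, 1, 1, 3].

[4; 7, 2, 7, 1, 1, 3]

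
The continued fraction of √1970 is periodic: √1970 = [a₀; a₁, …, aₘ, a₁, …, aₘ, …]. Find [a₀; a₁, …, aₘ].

a₀ = ⌊√1970⌋ = 44.
With m₀=0, d₀=1 and mₖ₊₁ = dₖaₖ − mₖ, dₖ₊₁ = (n − mₖ₊₁²)/dₖ, aₖ₊₁ = ⌊(a₀+mₖ₊₁)/dₖ₊₁⌋:
  k=1: m=44, d=34, a=2
  k=2: m=24, d=41, a=1
  k=3: m=17, d=41, a=1
  k=4: m=24, d=34, a=2
  k=5: m=44, d=1, a=88
d=1 and a=2a₀=88 at k=5, so the next step gives (m, d) = (44, 34) again — its k=1 value — and the period has length 5.

[44; 2, 1, 1, 2, 88]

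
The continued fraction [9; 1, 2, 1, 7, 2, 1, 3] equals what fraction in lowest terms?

3478/357

Using pₖ = aₖpₖ₋₁ + pₖ₋₂ and qₖ = aₖqₖ₋₁ + qₖ₋₂:
  k=0: a=9, p=9, q=1
  k=1: a=1, p=10, q=1
  k=2: a=2, p=29, q=3
  k=3: a=1, p=39, q=4
  k=4: a=7, p=302, q=31
  k=5: a=2, p=643, q=66
  k=6: a=1, p=945, q=97
  k=7: a=3, p=3478, q=357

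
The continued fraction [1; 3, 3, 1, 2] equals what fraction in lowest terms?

Fold from the inside: start with 2/1.
  1 + 1/2 = 3/2
  3 + 2/3 = 11/3
  3 + 3/11 = 36/11
  1 + 11/36 = 47/36

47/36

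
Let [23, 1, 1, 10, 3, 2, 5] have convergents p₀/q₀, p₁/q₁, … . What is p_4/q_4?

Using pₖ = aₖpₖ₋₁ + pₖ₋₂, qₖ = aₖqₖ₋₁ + qₖ₋₂ (with p₋₁=1, p₋₂=0, q₋₁=0, q₋₂=1):
  k=0: a=23, p=23, q=1
  k=1: a=1, p=24, q=1
  k=2: a=1, p=47, q=2
  k=3: a=10, p=494, q=21
  k=4: a=3, p=1529, q=65

1529/65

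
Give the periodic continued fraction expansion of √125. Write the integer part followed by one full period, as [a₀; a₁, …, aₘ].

[11; 5, 1, 1, 5, 22]

a₀ = ⌊√125⌋ = 11.
With m₀=0, d₀=1 and mₖ₊₁ = dₖaₖ − mₖ, dₖ₊₁ = (n − mₖ₊₁²)/dₖ, aₖ₊₁ = ⌊(a₀+mₖ₊₁)/dₖ₊₁⌋:
  k=1: m=11, d=4, a=5
  k=2: m=9, d=11, a=1
  k=3: m=2, d=11, a=1
  k=4: m=9, d=4, a=5
  k=5: m=11, d=1, a=22
d=1 and a=2a₀=22 at k=5, so the next step gives (m, d) = (11, 4) again — its k=1 value — and the period has length 5.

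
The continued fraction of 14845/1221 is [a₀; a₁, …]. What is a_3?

15

14845 = 12·1221 + 193   →  a_0 = 12
1221 = 6·193 + 63   →  a_1 = 6
193 = 3·63 + 4   →  a_2 = 3
63 = 15·4 + 3   →  a_3 = 15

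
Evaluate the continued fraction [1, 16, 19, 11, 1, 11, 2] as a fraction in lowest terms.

96977/91290

Fold from the inside: start with 2/1.
  11 + 1/2 = 23/2
  1 + 2/23 = 25/23
  11 + 23/25 = 298/25
  19 + 25/298 = 5687/298
  16 + 298/5687 = 91290/5687
  1 + 5687/91290 = 96977/91290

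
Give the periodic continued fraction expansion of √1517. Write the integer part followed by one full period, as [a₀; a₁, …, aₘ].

[38; 1, 18, 2, 18, 1, 76]

a₀ = ⌊√1517⌋ = 38.
With m₀=0, d₀=1 and mₖ₊₁ = dₖaₖ − mₖ, dₖ₊₁ = (n − mₖ₊₁²)/dₖ, aₖ₊₁ = ⌊(a₀+mₖ₊₁)/dₖ₊₁⌋:
  k=1: m=38, d=73, a=1
  k=2: m=35, d=4, a=18
  k=3: m=37, d=37, a=2
  k=4: m=37, d=4, a=18
  k=5: m=35, d=73, a=1
  k=6: m=38, d=1, a=76
d=1 and a=2a₀=76 at k=6, so the next step gives (m, d) = (38, 73) again — its k=1 value — and the period has length 6.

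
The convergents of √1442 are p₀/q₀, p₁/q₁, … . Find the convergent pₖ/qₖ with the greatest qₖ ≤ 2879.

108187/2849

√1442 = [37; 1, 36, 1, 74, …] (period length 4).
Convergents:
  p_0/q_0 = 37/1
  p_1/q_1 = 38/1
  p_2/q_2 = 1405/37
  p_3/q_3 = 1443/38
  p_4/q_4 = 108187/2849
  p_5/q_5 = 109630/2887
q_4 = 2849 ≤ 2879 < 2887 = q_5, so the answer is 108187/2849.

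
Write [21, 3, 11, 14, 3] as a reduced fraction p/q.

Fold from the inside: start with 3/1.
  14 + 1/3 = 43/3
  11 + 3/43 = 476/43
  3 + 43/476 = 1471/476
  21 + 476/1471 = 31367/1471

31367/1471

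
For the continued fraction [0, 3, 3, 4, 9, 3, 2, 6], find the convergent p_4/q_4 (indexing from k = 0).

Using pₖ = aₖpₖ₋₁ + pₖ₋₂, qₖ = aₖqₖ₋₁ + qₖ₋₂ (with p₋₁=1, p₋₂=0, q₋₁=0, q₋₂=1):
  k=0: a=0, p=0, q=1
  k=1: a=3, p=1, q=3
  k=2: a=3, p=3, q=10
  k=3: a=4, p=13, q=43
  k=4: a=9, p=120, q=397

120/397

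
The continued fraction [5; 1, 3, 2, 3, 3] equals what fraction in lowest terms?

589/102

Fold from the inside: start with 3/1.
  3 + 1/3 = 10/3
  2 + 3/10 = 23/10
  3 + 10/23 = 79/23
  1 + 23/79 = 102/79
  5 + 79/102 = 589/102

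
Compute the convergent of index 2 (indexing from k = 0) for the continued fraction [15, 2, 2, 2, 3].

77/5

Using pₖ = aₖpₖ₋₁ + pₖ₋₂, qₖ = aₖqₖ₋₁ + qₖ₋₂ (with p₋₁=1, p₋₂=0, q₋₁=0, q₋₂=1):
  k=0: a=15, p=15, q=1
  k=1: a=2, p=31, q=2
  k=2: a=2, p=77, q=5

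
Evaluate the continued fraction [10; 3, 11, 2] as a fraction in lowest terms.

733/71

Using pₖ = aₖpₖ₋₁ + pₖ₋₂ and qₖ = aₖqₖ₋₁ + qₖ₋₂:
  k=0: a=10, p=10, q=1
  k=1: a=3, p=31, q=3
  k=2: a=11, p=351, q=34
  k=3: a=2, p=733, q=71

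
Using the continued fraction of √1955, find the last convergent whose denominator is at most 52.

√1955 = [44; 4, 1, 1, 1, 4, 88, …] (period length 6).
Convergents:
  p_0/q_0 = 44/1
  p_1/q_1 = 177/4
  p_2/q_2 = 221/5
  p_3/q_3 = 398/9
  p_4/q_4 = 619/14
  p_5/q_5 = 2874/65
q_4 = 14 ≤ 52 < 65 = q_5, so the answer is 619/14.

619/14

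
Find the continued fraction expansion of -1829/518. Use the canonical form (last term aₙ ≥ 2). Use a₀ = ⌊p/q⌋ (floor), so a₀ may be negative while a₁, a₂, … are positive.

-1829 = -4·518 + 243
518 = 2·243 + 32
243 = 7·32 + 19
32 = 1·19 + 13
19 = 1·13 + 6
13 = 2·6 + 1
6 = 6·1 + 0  (stop)
So -1829/518 = [-4; 2, 7, 1, 1, 2, 6].

[-4; 2, 7, 1, 1, 2, 6]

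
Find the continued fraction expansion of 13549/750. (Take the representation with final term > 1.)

13549 = 18*750 + 49
750 = 15*49 + 15
49 = 3*15 + 4
15 = 3*4 + 3
4 = 1*3 + 1
3 = 3*1 + 0  (stop)
So 13549/750 = [18; 15, 3, 3, 1, 3].

[18; 15, 3, 3, 1, 3]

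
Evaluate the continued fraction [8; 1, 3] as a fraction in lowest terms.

Fold from the inside: start with 3/1.
  1 + 1/3 = 4/3
  8 + 3/4 = 35/4

35/4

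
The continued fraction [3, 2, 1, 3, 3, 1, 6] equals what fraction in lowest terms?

1069/318

Fold from the inside: start with 6/1.
  1 + 1/6 = 7/6
  3 + 6/7 = 27/7
  3 + 7/27 = 88/27
  1 + 27/88 = 115/88
  2 + 88/115 = 318/115
  3 + 115/318 = 1069/318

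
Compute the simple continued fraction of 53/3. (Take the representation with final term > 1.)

53 = 17·3 + 2
3 = 1·2 + 1
2 = 2·1 + 0  (stop)
So 53/3 = [17; 1, 2].

[17; 1, 2]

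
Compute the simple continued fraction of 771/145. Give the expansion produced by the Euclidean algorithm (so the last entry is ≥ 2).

[5; 3, 6, 1, 1, 3]

771 = 5·145 + 46
145 = 3·46 + 7
46 = 6·7 + 4
7 = 1·4 + 3
4 = 1·3 + 1
3 = 3·1 + 0  (stop)
So 771/145 = [5; 3, 6, 1, 1, 3].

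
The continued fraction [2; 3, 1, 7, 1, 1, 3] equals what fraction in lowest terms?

Fold from the inside: start with 3/1.
  1 + 1/3 = 4/3
  1 + 3/4 = 7/4
  7 + 4/7 = 53/7
  1 + 7/53 = 60/53
  3 + 53/60 = 233/60
  2 + 60/233 = 526/233

526/233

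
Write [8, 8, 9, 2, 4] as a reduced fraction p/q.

5597/689

Fold from the inside: start with 4/1.
  2 + 1/4 = 9/4
  9 + 4/9 = 85/9
  8 + 9/85 = 689/85
  8 + 85/689 = 5597/689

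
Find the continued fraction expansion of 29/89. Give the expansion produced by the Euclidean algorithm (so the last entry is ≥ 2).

[0; 3, 14, 2]

29 = 0*89 + 29
89 = 3*29 + 2
29 = 14*2 + 1
2 = 2*1 + 0  (stop)
So 29/89 = [0; 3, 14, 2].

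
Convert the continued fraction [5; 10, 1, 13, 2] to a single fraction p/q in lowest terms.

1614/317

Fold from the inside: start with 2/1.
  13 + 1/2 = 27/2
  1 + 2/27 = 29/27
  10 + 27/29 = 317/29
  5 + 29/317 = 1614/317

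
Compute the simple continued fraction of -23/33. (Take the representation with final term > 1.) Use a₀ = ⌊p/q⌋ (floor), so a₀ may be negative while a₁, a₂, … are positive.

-23 = -1×33 + 10
33 = 3×10 + 3
10 = 3×3 + 1
3 = 3×1 + 0  (stop)
So -23/33 = [-1; 3, 3, 3].

[-1; 3, 3, 3]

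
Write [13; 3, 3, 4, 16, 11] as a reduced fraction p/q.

Fold from the inside: start with 11/1.
  16 + 1/11 = 177/11
  4 + 11/177 = 719/177
  3 + 177/719 = 2334/719
  3 + 719/2334 = 7721/2334
  13 + 2334/7721 = 102707/7721

102707/7721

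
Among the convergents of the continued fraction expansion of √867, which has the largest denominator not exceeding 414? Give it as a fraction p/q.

√867 = [29; 2, 4, 29, 4, 2, 58, …] (period length 6).
Convergents:
  p_0/q_0 = 29/1
  p_1/q_1 = 59/2
  p_2/q_2 = 265/9
  p_3/q_3 = 7744/263
  p_4/q_4 = 31241/1061
q_3 = 263 ≤ 414 < 1061 = q_4, so the answer is 7744/263.

7744/263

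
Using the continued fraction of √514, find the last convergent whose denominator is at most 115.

√514 = [22; 1, 2, 22, 2, 1, 44, …] (period length 6).
Convergents:
  p_0/q_0 = 22/1
  p_1/q_1 = 23/1
  p_2/q_2 = 68/3
  p_3/q_3 = 1519/67
  p_4/q_4 = 3106/137
q_3 = 67 ≤ 115 < 137 = q_4, so the answer is 1519/67.

1519/67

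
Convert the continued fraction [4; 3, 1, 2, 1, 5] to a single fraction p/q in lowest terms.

367/86

Using pₖ = aₖpₖ₋₁ + pₖ₋₂ and qₖ = aₖqₖ₋₁ + qₖ₋₂:
  k=0: a=4, p=4, q=1
  k=1: a=3, p=13, q=3
  k=2: a=1, p=17, q=4
  k=3: a=2, p=47, q=11
  k=4: a=1, p=64, q=15
  k=5: a=5, p=367, q=86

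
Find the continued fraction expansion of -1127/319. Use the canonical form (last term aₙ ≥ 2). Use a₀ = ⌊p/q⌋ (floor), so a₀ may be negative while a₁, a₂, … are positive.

[-4; 2, 7, 10, 2]

-1127 = -4×319 + 149
319 = 2×149 + 21
149 = 7×21 + 2
21 = 10×2 + 1
2 = 2×1 + 0  (stop)
So -1127/319 = [-4; 2, 7, 10, 2].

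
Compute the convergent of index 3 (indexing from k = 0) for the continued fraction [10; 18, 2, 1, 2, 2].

553/55

Using pₖ = aₖpₖ₋₁ + pₖ₋₂, qₖ = aₖqₖ₋₁ + qₖ₋₂ (with p₋₁=1, p₋₂=0, q₋₁=0, q₋₂=1):
  k=0: a=10, p=10, q=1
  k=1: a=18, p=181, q=18
  k=2: a=2, p=372, q=37
  k=3: a=1, p=553, q=55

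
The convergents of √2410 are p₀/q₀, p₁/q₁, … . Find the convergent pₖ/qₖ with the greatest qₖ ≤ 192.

√2410 = [49; 10, 1, 8, 1, 10, 98, …] (period length 6).
Convergents:
  p_0/q_0 = 49/1
  p_1/q_1 = 491/10
  p_2/q_2 = 540/11
  p_3/q_3 = 4811/98
  p_4/q_4 = 5351/109
  p_5/q_5 = 58321/1188
q_4 = 109 ≤ 192 < 1188 = q_5, so the answer is 5351/109.

5351/109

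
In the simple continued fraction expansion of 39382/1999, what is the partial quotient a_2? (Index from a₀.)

39382 = 19·1999 + 1401   →  a_0 = 19
1999 = 1·1401 + 598   →  a_1 = 1
1401 = 2·598 + 205   →  a_2 = 2

2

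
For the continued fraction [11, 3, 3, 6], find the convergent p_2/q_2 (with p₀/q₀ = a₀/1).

Using pₖ = aₖpₖ₋₁ + pₖ₋₂, qₖ = aₖqₖ₋₁ + qₖ₋₂ (with p₋₁=1, p₋₂=0, q₋₁=0, q₋₂=1):
  k=0: a=11, p=11, q=1
  k=1: a=3, p=34, q=3
  k=2: a=3, p=113, q=10

113/10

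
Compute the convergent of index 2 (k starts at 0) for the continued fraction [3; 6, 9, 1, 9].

Using pₖ = aₖpₖ₋₁ + pₖ₋₂, qₖ = aₖqₖ₋₁ + qₖ₋₂ (with p₋₁=1, p₋₂=0, q₋₁=0, q₋₂=1):
  k=0: a=3, p=3, q=1
  k=1: a=6, p=19, q=6
  k=2: a=9, p=174, q=55

174/55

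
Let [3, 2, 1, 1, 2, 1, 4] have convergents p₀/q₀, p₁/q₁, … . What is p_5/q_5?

Using pₖ = aₖpₖ₋₁ + pₖ₋₂, qₖ = aₖqₖ₋₁ + qₖ₋₂ (with p₋₁=1, p₋₂=0, q₋₁=0, q₋₂=1):
  k=0: a=3, p=3, q=1
  k=1: a=2, p=7, q=2
  k=2: a=1, p=10, q=3
  k=3: a=1, p=17, q=5
  k=4: a=2, p=44, q=13
  k=5: a=1, p=61, q=18

61/18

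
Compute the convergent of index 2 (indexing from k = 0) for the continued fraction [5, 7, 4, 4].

Using pₖ = aₖpₖ₋₁ + pₖ₋₂, qₖ = aₖqₖ₋₁ + qₖ₋₂ (with p₋₁=1, p₋₂=0, q₋₁=0, q₋₂=1):
  k=0: a=5, p=5, q=1
  k=1: a=7, p=36, q=7
  k=2: a=4, p=149, q=29

149/29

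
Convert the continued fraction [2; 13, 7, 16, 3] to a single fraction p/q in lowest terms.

9440/4547

Fold from the inside: start with 3/1.
  16 + 1/3 = 49/3
  7 + 3/49 = 346/49
  13 + 49/346 = 4547/346
  2 + 346/4547 = 9440/4547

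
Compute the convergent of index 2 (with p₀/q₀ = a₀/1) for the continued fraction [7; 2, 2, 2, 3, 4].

37/5

Using pₖ = aₖpₖ₋₁ + pₖ₋₂, qₖ = aₖqₖ₋₁ + qₖ₋₂ (with p₋₁=1, p₋₂=0, q₋₁=0, q₋₂=1):
  k=0: a=7, p=7, q=1
  k=1: a=2, p=15, q=2
  k=2: a=2, p=37, q=5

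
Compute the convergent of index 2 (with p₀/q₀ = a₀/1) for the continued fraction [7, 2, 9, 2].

Using pₖ = aₖpₖ₋₁ + pₖ₋₂, qₖ = aₖqₖ₋₁ + qₖ₋₂ (with p₋₁=1, p₋₂=0, q₋₁=0, q₋₂=1):
  k=0: a=7, p=7, q=1
  k=1: a=2, p=15, q=2
  k=2: a=9, p=142, q=19

142/19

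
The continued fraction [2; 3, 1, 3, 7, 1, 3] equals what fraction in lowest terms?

1090/481

Fold from the inside: start with 3/1.
  1 + 1/3 = 4/3
  7 + 3/4 = 31/4
  3 + 4/31 = 97/31
  1 + 31/97 = 128/97
  3 + 97/128 = 481/128
  2 + 128/481 = 1090/481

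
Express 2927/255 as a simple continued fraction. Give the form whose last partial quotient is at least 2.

[11; 2, 11, 11]

2927 = 11·255 + 122
255 = 2·122 + 11
122 = 11·11 + 1
11 = 11·1 + 0  (stop)
So 2927/255 = [11; 2, 11, 11].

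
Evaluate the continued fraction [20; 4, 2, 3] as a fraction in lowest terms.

627/31

Fold from the inside: start with 3/1.
  2 + 1/3 = 7/3
  4 + 3/7 = 31/7
  20 + 7/31 = 627/31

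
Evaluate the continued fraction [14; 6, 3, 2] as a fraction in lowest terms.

Fold from the inside: start with 2/1.
  3 + 1/2 = 7/2
  6 + 2/7 = 44/7
  14 + 7/44 = 623/44

623/44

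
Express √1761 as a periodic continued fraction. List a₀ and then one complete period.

[41; 1, 26, 1, 82]

a₀ = ⌊√1761⌋ = 41.
With m₀=0, d₀=1 and mₖ₊₁ = dₖaₖ − mₖ, dₖ₊₁ = (n − mₖ₊₁²)/dₖ, aₖ₊₁ = ⌊(a₀+mₖ₊₁)/dₖ₊₁⌋:
  k=1: m=41, d=80, a=1
  k=2: m=39, d=3, a=26
  k=3: m=39, d=80, a=1
  k=4: m=41, d=1, a=82
d=1 and a=2a₀=82 at k=4, so the next step gives (m, d) = (41, 80) again — its k=1 value — and the period has length 4.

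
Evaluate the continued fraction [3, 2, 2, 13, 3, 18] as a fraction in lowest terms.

Using pₖ = aₖpₖ₋₁ + pₖ₋₂ and qₖ = aₖqₖ₋₁ + qₖ₋₂:
  k=0: a=3, p=3, q=1
  k=1: a=2, p=7, q=2
  k=2: a=2, p=17, q=5
  k=3: a=13, p=228, q=67
  k=4: a=3, p=701, q=206
  k=5: a=18, p=12846, q=3775

12846/3775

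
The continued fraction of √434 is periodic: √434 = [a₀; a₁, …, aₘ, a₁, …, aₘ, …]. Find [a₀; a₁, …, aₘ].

[20; 1, 4, 1, 40]

a₀ = ⌊√434⌋ = 20.
With m₀=0, d₀=1 and mₖ₊₁ = dₖaₖ − mₖ, dₖ₊₁ = (n − mₖ₊₁²)/dₖ, aₖ₊₁ = ⌊(a₀+mₖ₊₁)/dₖ₊₁⌋:
  k=1: m=20, d=34, a=1
  k=2: m=14, d=7, a=4
  k=3: m=14, d=34, a=1
  k=4: m=20, d=1, a=40
d=1 and a=2a₀=40 at k=4, so the next step gives (m, d) = (20, 34) again — its k=1 value — and the period has length 4.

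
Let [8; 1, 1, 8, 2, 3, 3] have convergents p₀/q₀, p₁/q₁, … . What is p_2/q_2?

Using pₖ = aₖpₖ₋₁ + pₖ₋₂, qₖ = aₖqₖ₋₁ + qₖ₋₂ (with p₋₁=1, p₋₂=0, q₋₁=0, q₋₂=1):
  k=0: a=8, p=8, q=1
  k=1: a=1, p=9, q=1
  k=2: a=1, p=17, q=2

17/2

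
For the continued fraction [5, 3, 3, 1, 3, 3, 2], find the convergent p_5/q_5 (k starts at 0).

Using pₖ = aₖpₖ₋₁ + pₖ₋₂, qₖ = aₖqₖ₋₁ + qₖ₋₂ (with p₋₁=1, p₋₂=0, q₋₁=0, q₋₂=1):
  k=0: a=5, p=5, q=1
  k=1: a=3, p=16, q=3
  k=2: a=3, p=53, q=10
  k=3: a=1, p=69, q=13
  k=4: a=3, p=260, q=49
  k=5: a=3, p=849, q=160

849/160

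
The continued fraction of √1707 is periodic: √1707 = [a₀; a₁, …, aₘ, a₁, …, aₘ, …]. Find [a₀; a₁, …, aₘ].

a₀ = ⌊√1707⌋ = 41.
With m₀=0, d₀=1 and mₖ₊₁ = dₖaₖ − mₖ, dₖ₊₁ = (n − mₖ₊₁²)/dₖ, aₖ₊₁ = ⌊(a₀+mₖ₊₁)/dₖ₊₁⌋:
  k=1: m=41, d=26, a=3
  k=2: m=37, d=13, a=6
  k=3: m=41, d=2, a=41
  k=4: m=41, d=13, a=6
  k=5: m=37, d=26, a=3
  k=6: m=41, d=1, a=82
d=1 and a=2a₀=82 at k=6, so the next step gives (m, d) = (41, 26) again — its k=1 value — and the period has length 6.

[41; 3, 6, 41, 6, 3, 82]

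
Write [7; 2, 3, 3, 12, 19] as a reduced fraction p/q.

40147/5400

Using pₖ = aₖpₖ₋₁ + pₖ₋₂ and qₖ = aₖqₖ₋₁ + qₖ₋₂:
  k=0: a=7, p=7, q=1
  k=1: a=2, p=15, q=2
  k=2: a=3, p=52, q=7
  k=3: a=3, p=171, q=23
  k=4: a=12, p=2104, q=283
  k=5: a=19, p=40147, q=5400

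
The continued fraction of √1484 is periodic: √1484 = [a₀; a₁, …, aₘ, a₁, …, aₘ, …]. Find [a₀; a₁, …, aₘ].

a₀ = ⌊√1484⌋ = 38.
With m₀=0, d₀=1 and mₖ₊₁ = dₖaₖ − mₖ, dₖ₊₁ = (n − mₖ₊₁²)/dₖ, aₖ₊₁ = ⌊(a₀+mₖ₊₁)/dₖ₊₁⌋:
  k=1: m=38, d=40, a=1
  k=2: m=2, d=37, a=1
  k=3: m=35, d=7, a=10
  k=4: m=35, d=37, a=1
  k=5: m=2, d=40, a=1
  k=6: m=38, d=1, a=76
d=1 and a=2a₀=76 at k=6, so the next step gives (m, d) = (38, 40) again — its k=1 value — and the period has length 6.

[38; 1, 1, 10, 1, 1, 76]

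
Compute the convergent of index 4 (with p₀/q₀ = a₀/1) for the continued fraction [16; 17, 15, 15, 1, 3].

66049/4113

Using pₖ = aₖpₖ₋₁ + pₖ₋₂, qₖ = aₖqₖ₋₁ + qₖ₋₂ (with p₋₁=1, p₋₂=0, q₋₁=0, q₋₂=1):
  k=0: a=16, p=16, q=1
  k=1: a=17, p=273, q=17
  k=2: a=15, p=4111, q=256
  k=3: a=15, p=61938, q=3857
  k=4: a=1, p=66049, q=4113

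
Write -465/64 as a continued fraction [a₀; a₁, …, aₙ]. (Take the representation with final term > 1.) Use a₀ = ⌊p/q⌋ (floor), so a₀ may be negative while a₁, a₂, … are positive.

[-8; 1, 2, 1, 3, 4]

-465 = -8·64 + 47
64 = 1·47 + 17
47 = 2·17 + 13
17 = 1·13 + 4
13 = 3·4 + 1
4 = 4·1 + 0  (stop)
So -465/64 = [-8; 1, 2, 1, 3, 4].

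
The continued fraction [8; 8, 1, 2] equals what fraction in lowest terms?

211/26

Using pₖ = aₖpₖ₋₁ + pₖ₋₂ and qₖ = aₖqₖ₋₁ + qₖ₋₂:
  k=0: a=8, p=8, q=1
  k=1: a=8, p=65, q=8
  k=2: a=1, p=73, q=9
  k=3: a=2, p=211, q=26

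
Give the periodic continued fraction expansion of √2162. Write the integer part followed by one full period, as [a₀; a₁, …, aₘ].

[46; 2, 92]

a₀ = ⌊√2162⌋ = 46.
With m₀=0, d₀=1 and mₖ₊₁ = dₖaₖ − mₖ, dₖ₊₁ = (n − mₖ₊₁²)/dₖ, aₖ₊₁ = ⌊(a₀+mₖ₊₁)/dₖ₊₁⌋:
  k=1: m=46, d=46, a=2
  k=2: m=46, d=1, a=92
d=1 and a=2a₀=92 at k=2, so the next step gives (m, d) = (46, 46) again — its k=1 value — and the period has length 2.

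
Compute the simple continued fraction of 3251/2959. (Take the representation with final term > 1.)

[1; 10, 7, 2, 19]

3251 = 1×2959 + 292
2959 = 10×292 + 39
292 = 7×39 + 19
39 = 2×19 + 1
19 = 19×1 + 0  (stop)
So 3251/2959 = [1; 10, 7, 2, 19].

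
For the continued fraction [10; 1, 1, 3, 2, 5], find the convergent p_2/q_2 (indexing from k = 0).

21/2

Using pₖ = aₖpₖ₋₁ + pₖ₋₂, qₖ = aₖqₖ₋₁ + qₖ₋₂ (with p₋₁=1, p₋₂=0, q₋₁=0, q₋₂=1):
  k=0: a=10, p=10, q=1
  k=1: a=1, p=11, q=1
  k=2: a=1, p=21, q=2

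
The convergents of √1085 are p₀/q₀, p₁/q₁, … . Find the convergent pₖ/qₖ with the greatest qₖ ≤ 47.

1087/33

√1085 = [32; 1, 15, 2, 15, 1, 64, …] (period length 6).
Convergents:
  p_0/q_0 = 32/1
  p_1/q_1 = 33/1
  p_2/q_2 = 527/16
  p_3/q_3 = 1087/33
  p_4/q_4 = 16832/511
q_3 = 33 ≤ 47 < 511 = q_4, so the answer is 1087/33.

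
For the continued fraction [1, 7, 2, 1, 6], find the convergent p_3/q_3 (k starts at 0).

25/22

Using pₖ = aₖpₖ₋₁ + pₖ₋₂, qₖ = aₖqₖ₋₁ + qₖ₋₂ (with p₋₁=1, p₋₂=0, q₋₁=0, q₋₂=1):
  k=0: a=1, p=1, q=1
  k=1: a=7, p=8, q=7
  k=2: a=2, p=17, q=15
  k=3: a=1, p=25, q=22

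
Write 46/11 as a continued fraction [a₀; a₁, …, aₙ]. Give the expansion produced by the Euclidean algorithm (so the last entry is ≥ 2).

[4; 5, 2]

46 = 4×11 + 2
11 = 5×2 + 1
2 = 2×1 + 0  (stop)
So 46/11 = [4; 5, 2].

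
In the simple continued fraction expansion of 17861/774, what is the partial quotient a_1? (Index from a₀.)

17861 = 23·774 + 59   →  a_0 = 23
774 = 13·59 + 7   →  a_1 = 13

13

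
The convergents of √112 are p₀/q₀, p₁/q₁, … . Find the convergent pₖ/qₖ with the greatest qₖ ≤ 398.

√112 = [10; 1, 1, 2, 1, 1, 20, …] (period length 6).
Convergents:
  p_0/q_0 = 10/1
  p_1/q_1 = 11/1
  p_2/q_2 = 21/2
  p_3/q_3 = 53/5
  p_4/q_4 = 74/7
  p_5/q_5 = 127/12
  p_6/q_6 = 2614/247
  p_7/q_7 = 2741/259
  p_8/q_8 = 5355/506
q_7 = 259 ≤ 398 < 506 = q_8, so the answer is 2741/259.

2741/259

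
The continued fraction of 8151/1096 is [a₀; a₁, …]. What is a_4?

8151 = 7·1096 + 479   →  a_0 = 7
1096 = 2·479 + 138   →  a_1 = 2
479 = 3·138 + 65   →  a_2 = 3
138 = 2·65 + 8   →  a_3 = 2
65 = 8·8 + 1   →  a_4 = 8

8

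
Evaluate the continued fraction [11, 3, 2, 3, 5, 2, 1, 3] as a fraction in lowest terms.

16858/1493

Fold from the inside: start with 3/1.
  1 + 1/3 = 4/3
  2 + 3/4 = 11/4
  5 + 4/11 = 59/11
  3 + 11/59 = 188/59
  2 + 59/188 = 435/188
  3 + 188/435 = 1493/435
  11 + 435/1493 = 16858/1493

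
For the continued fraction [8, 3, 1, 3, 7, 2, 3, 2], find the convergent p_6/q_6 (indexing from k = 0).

6679/808

Using pₖ = aₖpₖ₋₁ + pₖ₋₂, qₖ = aₖqₖ₋₁ + qₖ₋₂ (with p₋₁=1, p₋₂=0, q₋₁=0, q₋₂=1):
  k=0: a=8, p=8, q=1
  k=1: a=3, p=25, q=3
  k=2: a=1, p=33, q=4
  k=3: a=3, p=124, q=15
  k=4: a=7, p=901, q=109
  k=5: a=2, p=1926, q=233
  k=6: a=3, p=6679, q=808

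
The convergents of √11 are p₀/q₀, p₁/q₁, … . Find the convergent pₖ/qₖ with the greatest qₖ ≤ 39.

63/19

√11 = [3; 3, 6, …] (period length 2).
Convergents:
  p_0/q_0 = 3/1
  p_1/q_1 = 10/3
  p_2/q_2 = 63/19
  p_3/q_3 = 199/60
q_2 = 19 ≤ 39 < 60 = q_3, so the answer is 63/19.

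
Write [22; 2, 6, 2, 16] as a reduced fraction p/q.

Fold from the inside: start with 16/1.
  2 + 1/16 = 33/16
  6 + 16/33 = 214/33
  2 + 33/214 = 461/214
  22 + 214/461 = 10356/461

10356/461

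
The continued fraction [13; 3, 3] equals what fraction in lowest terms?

133/10

Fold from the inside: start with 3/1.
  3 + 1/3 = 10/3
  13 + 3/10 = 133/10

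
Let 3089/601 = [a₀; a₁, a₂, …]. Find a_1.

3089 = 5·601 + 84   →  a_0 = 5
601 = 7·84 + 13   →  a_1 = 7

7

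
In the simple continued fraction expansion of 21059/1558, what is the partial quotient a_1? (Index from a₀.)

21059 = 13·1558 + 805   →  a_0 = 13
1558 = 1·805 + 753   →  a_1 = 1

1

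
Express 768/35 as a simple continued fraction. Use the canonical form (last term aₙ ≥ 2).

[21; 1, 16, 2]

768 = 21×35 + 33
35 = 1×33 + 2
33 = 16×2 + 1
2 = 2×1 + 0  (stop)
So 768/35 = [21; 1, 16, 2].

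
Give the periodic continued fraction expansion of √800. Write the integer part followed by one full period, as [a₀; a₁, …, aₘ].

a₀ = ⌊√800⌋ = 28.
With m₀=0, d₀=1 and mₖ₊₁ = dₖaₖ − mₖ, dₖ₊₁ = (n − mₖ₊₁²)/dₖ, aₖ₊₁ = ⌊(a₀+mₖ₊₁)/dₖ₊₁⌋:
  k=1: m=28, d=16, a=3
  k=2: m=20, d=25, a=1
  k=3: m=5, d=31, a=1
  k=4: m=26, d=4, a=13
  k=5: m=26, d=31, a=1
  k=6: m=5, d=25, a=1
  k=7: m=20, d=16, a=3
  k=8: m=28, d=1, a=56
d=1 and a=2a₀=56 at k=8, so the next step gives (m, d) = (28, 16) again — its k=1 value — and the period has length 8.

[28; 3, 1, 1, 13, 1, 1, 3, 56]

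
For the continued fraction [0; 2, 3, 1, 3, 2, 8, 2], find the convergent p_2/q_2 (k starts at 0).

Using pₖ = aₖpₖ₋₁ + pₖ₋₂, qₖ = aₖqₖ₋₁ + qₖ₋₂ (with p₋₁=1, p₋₂=0, q₋₁=0, q₋₂=1):
  k=0: a=0, p=0, q=1
  k=1: a=2, p=1, q=2
  k=2: a=3, p=3, q=7

3/7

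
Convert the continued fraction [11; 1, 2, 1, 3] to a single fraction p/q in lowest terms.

176/15

Using pₖ = aₖpₖ₋₁ + pₖ₋₂ and qₖ = aₖqₖ₋₁ + qₖ₋₂:
  k=0: a=11, p=11, q=1
  k=1: a=1, p=12, q=1
  k=2: a=2, p=35, q=3
  k=3: a=1, p=47, q=4
  k=4: a=3, p=176, q=15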